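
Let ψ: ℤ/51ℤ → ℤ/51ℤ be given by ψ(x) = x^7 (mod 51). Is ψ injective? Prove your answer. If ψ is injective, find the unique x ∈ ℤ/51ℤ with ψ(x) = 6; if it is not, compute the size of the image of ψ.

Computing x^7 mod 51 for each x (by repeated squaring, reducing mod 51 at every step), the values ψ(0), ψ(1), …, ψ(50) are: 0, 1, 26, 45, 13, 44, 48, 46, 32, 36, 22, 20, 24, 4, 23, 42, 16, 17, 18, 43, 11, 30, 10, 14, 12, 49, 2, 39, 37, 41, 21, 40, 8, 33, 34, 35, 9, 28, 47, 27, 31, 29, 15, 19, 5, 3, 7, 38, 6, 25, 50.
Every element of ℤ/51ℤ appears exactly once in this list, so ψ is a bijection, and in particular injective.
Since ψ is injective, we read off the preimage of 6 from the same table: ψ(48) = 6, so ψ⁻¹(6) = 48.

48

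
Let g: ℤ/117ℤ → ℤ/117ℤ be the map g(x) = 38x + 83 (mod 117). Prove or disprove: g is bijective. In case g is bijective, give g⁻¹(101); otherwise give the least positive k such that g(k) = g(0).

Suppose g(s) = g(t) in ℤ/117ℤ. Then 38s + 83 ≡ 38t + 83 (mod 117), hence 38(s − t) ≡ 0 (mod 117).
Since gcd(38, 117) = 1, 38 is invertible modulo 117, thus s − t ≡ 0 (mod 117), i.e. s = t.
We now compute 38⁻¹ mod 117 explicitly. Euclid's algorithm: 117 = 3·38 + 3, 38 = 12·3 + 2, 3 = 1·2 + 1; back-substituting gives 1 = 77·38 − 25·117, so 38⁻¹ ≡ 77 (mod 117).
Then y ↦ 77(y − 83) is a two-sided inverse to g, so every y ∈ ℤ/117ℤ has a preimage.
Hence g is bijective.
Since g is bijective, we find g⁻¹(101): we need 38x ≡ 101 − 83 ≡ 18 (mod 117). Using 38⁻¹ = 77: x ≡ 77·18 = 1386 = 11·117 + 99, so x = 99.
Check: g(99) = 38·99 + 83 = 3845 = 32·117 + 101 ≡ 101 (mod 117).

99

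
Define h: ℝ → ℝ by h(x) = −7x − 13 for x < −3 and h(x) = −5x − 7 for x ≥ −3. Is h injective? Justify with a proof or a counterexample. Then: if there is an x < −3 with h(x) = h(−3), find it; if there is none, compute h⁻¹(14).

Both pieces are strictly decreasing (slopes −7 and −5), so each is injective on its own interval.
The left piece maps (−∞, −3) onto (8, ∞); the right piece maps [−3, ∞) onto (−∞, 8].
These images are disjoint, so no value is attained by both pieces. So h is injective.
Because the two images are disjoint, no x < −3 has h(x) = h(−3), so we compute h⁻¹(14): 14 lies in (8, ∞), so solve −7x − 13 = 14: x = (14 + 13)/(−7) = −27/7.

-27/7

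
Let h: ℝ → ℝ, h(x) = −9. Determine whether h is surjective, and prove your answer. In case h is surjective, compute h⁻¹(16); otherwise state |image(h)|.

h(x) = −9 for all x, so −8 has no preimage and h is not surjective.
Since h is not surjective, we state |image(h)|: the image of h is {−9}, which has 1 element.

1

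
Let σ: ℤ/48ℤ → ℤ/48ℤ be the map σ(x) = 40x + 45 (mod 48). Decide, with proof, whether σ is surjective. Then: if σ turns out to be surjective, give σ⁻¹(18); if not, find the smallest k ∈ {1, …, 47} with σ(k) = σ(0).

Since gcd(40, 48) = 8, we have 40x ≡ 0 (mod 8) for all x, so σ(x) ≡ 5 (mod 8).
But 0 ≢ 5 (mod 8), so 0 ∈ ℤ/48ℤ has no preimage. Thus σ is not surjective.
Since σ is not surjective, we find the least positive k with σ(k) = σ(0): this means 40k ≡ 0 (mod 48), i.e. 48 ∣ 40k. Since gcd(40, 48) = 8, dividing through by 8 this holds exactly when 6 ∣ 5k, and as gcd(5, 6) = 1, exactly when 6 ∣ k.
The smallest positive such k is 6.

6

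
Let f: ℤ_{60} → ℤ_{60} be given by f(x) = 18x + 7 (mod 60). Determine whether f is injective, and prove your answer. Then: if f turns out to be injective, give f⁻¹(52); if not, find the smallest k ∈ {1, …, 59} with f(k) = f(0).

10

We have gcd(18, 60) = 6 > 1. Taking a = 0 and b = 10: f(0) = 7 and f(10) = 18·10 + 7 = 187 ≡ 7 (mod 60).
So f(0) = f(10) while 0 ≠ 10, hence f is not injective.
Since f is not injective, we find the least positive k with f(k) = f(0): this means 18k ≡ 0 (mod 60), i.e. 60 ∣ 18k. Since gcd(18, 60) = 6, dividing through by 6 this holds exactly when 10 ∣ 3k, and as gcd(3, 10) = 1, exactly when 10 ∣ k.
The smallest positive such k is 10.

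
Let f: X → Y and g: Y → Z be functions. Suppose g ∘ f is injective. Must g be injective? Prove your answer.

No. Take X = {0, 1}, Y = {0, 1, 2, 3}, Z = {0, 1, 2, 3}, f(a) = a for each a ∈ X, and g(b) = 2 if b ∈ {2, 3} else g(b) = b.
Then g ∘ f = f is injective (X ⊂ Y and f is the inclusion), but g(2) = g(3) = 2 with 2 ≠ 3, so g is not injective.

not injective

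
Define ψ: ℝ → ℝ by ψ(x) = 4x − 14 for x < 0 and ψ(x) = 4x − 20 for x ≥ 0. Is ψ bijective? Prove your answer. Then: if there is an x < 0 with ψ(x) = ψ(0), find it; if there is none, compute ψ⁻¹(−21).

Both pieces are strictly increasing (slopes 4 and 4), so each is injective on its own interval.
The left piece maps (−∞, 0) onto (−∞, −14); the right piece maps [0, ∞) onto [−20, ∞).
These images overlap. In particular ψ(0) = −20 (right piece), and solving 4x − 14 = −20 on the left piece gives x = −3/2 < 0.
So ψ(−3/2) = ψ(0) with −3/2 ≠ 0, and ψ is not injective, hence not bijective. This x = −3/2 is the requested value below 0.

-3/2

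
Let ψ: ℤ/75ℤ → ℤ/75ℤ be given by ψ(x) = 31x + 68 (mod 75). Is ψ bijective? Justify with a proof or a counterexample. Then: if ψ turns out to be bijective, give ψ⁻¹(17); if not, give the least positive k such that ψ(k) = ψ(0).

54

Recall that ψ is injective when ψ(u) = ψ(v) forces u = v.
Suppose ψ(u) = ψ(v) in ℤ/75ℤ. Then 31u + 68 ≡ 31v + 68 (mod 75), therefore 31(u − v) ≡ 0 (mod 75).
Since gcd(31, 75) = 1, 31 is invertible modulo 75, therefore u − v ≡ 0 (mod 75), i.e. u = v.
We now compute 31⁻¹ mod 75 explicitly. Euclid's algorithm: 75 = 2·31 + 13, 31 = 2·13 + 5, 13 = 2·5 + 3, 5 = 1·3 + 2, 3 = 1·2 + 1; back-substituting gives 1 = 46·31 − 19·75, so 31⁻¹ ≡ 46 (mod 75).
Then y ↦ 46(y − 68) is a two-sided inverse to ψ, so every y ∈ ℤ/75ℤ has a preimage.
Therefore ψ is bijective.
Since ψ is bijective, we find ψ⁻¹(17): we need 31x ≡ 17 − 68 ≡ 24 (mod 75). Using 31⁻¹ = 46: x ≡ 46·24 = 1104 = 14·75 + 54, so x = 54.
Check: ψ(54) = 31·54 + 68 = 1742 = 23·75 + 17 ≡ 17 (mod 75).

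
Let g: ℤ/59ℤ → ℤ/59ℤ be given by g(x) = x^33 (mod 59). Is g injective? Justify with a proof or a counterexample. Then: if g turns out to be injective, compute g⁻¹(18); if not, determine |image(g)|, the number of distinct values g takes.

52

Since 59 is prime, the nonzero elements of ℤ/59ℤ form a cyclic group of order 58.
As gcd(33, 58) = 1, raising to the 33rd power is a bijection on this group: if u^33 ≡ v^33 then (uv^{−1})^33 = 1, and the only element of order dividing gcd(33, 58) = 1 is 1, so u = v.
With g(0) = 0 this makes g injective on all of ℤ/59ℤ, hence bijective (finite equal-size domain and codomain). In particular g is injective.
Since g is injective, we find the preimage of 18. The inverse of x ↦ x^33 on (ℤ/59ℤ)^× is x ↦ x^51, because 33·51 = 1683 = 29·58 + 1 ≡ 1 (mod 58) and x^{58} = 1 for x ≠ 0 (Fermat). So g⁻¹(18) = 18^51 mod 59.
Repeated squaring mod 59: 18^1 ≡ 18, 18^2 ≡ 18² = 324 ≡ 29, 18^4 ≡ 29² = 841 ≡ 15, 18^8 ≡ 15² = 225 ≡ 48, 18^16 ≡ 48² = 2304 ≡ 3, 18^32 ≡ 3² = 9. Since 51 = 32 + 16 + 2 + 1, 18^51 ≡ 9·3·29·18: 9·3 = 27, then 27·29 = 783 ≡ 16, then 16·18 = 288 ≡ 52. So 18^51 ≡ 52 (mod 59).
Hence g⁻¹(18) = 52.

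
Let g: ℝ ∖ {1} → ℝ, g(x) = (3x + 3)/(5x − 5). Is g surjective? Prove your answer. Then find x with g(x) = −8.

37/43

If g(x) = 3/5, cross-multiplying gives 5(3x + 3) = 3(5x − 5), which simplifies to 15 = −15 — false.  So 3/5 has no preimage and g is not surjective.
Solving g(x) = −8: cross-multiplying gives 3x + 3 = −8(5x − 5), which rearranges to 43x = 37, so x = 37/43.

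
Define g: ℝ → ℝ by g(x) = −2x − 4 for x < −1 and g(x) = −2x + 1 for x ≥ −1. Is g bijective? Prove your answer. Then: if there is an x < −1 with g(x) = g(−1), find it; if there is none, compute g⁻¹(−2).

Both pieces are strictly decreasing (slopes −2 and −2), so each is injective on its own interval.
The left piece maps (−∞, −1) onto (−2, ∞); the right piece maps [−1, ∞) onto (−∞, 3].
These images overlap. In particular g(−1) = 3 (right piece), and solving −2x − 4 = 3 on the left piece gives x = −7/2 < −1.
So g(−7/2) = g(−1) with −7/2 ≠ −1, and g is not injective, hence not bijective. This x = −7/2 is the requested value below −1.

-7/2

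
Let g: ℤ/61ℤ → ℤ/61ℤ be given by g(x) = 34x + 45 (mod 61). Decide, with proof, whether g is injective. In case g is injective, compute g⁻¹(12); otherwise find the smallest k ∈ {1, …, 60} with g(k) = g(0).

8

If g(u) = g(v), then 34u ≡ 34v (mod 61). Because gcd(34, 61) = 1, we may cancel 34 to get u ≡ v (mod 61).
So g is injective.
We now compute 34⁻¹ mod 61 explicitly. Euclid's algorithm: 61 = 1·34 + 27, 34 = 1·27 + 7, 27 = 3·7 + 6, 7 = 1·6 + 1; back-substituting gives 1 = 9·34 − 5·61, so 34⁻¹ ≡ 9 (mod 61).
Since g is injective, we find g⁻¹(12): we need 34x ≡ 12 − 45 ≡ 28 (mod 61). Using 34⁻¹ = 9: x ≡ 9·28 = 252 = 4·61 + 8, so x = 8.
Check: g(8) = 34·8 + 45 = 317 = 5·61 + 12 ≡ 12 (mod 61).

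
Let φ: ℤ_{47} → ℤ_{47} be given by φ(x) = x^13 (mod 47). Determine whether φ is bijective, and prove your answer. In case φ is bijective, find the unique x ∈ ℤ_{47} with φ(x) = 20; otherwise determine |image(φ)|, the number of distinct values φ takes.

38

Since 47 is prime, the nonzero elements of ℤ_{47} form a cyclic group of order 46.
As gcd(13, 46) = 1, raising to the 13th power is a bijection on this group: if x_1^13 ≡ x_2^13 then (x_1x_2^{−1})^13 = 1, and the only element of order dividing gcd(13, 46) = 1 is 1, so x_1 = x_2.
With φ(0) = 0 this makes φ injective on all of ℤ_{47}, hence bijective (finite equal-size domain and codomain). In particular φ is bijective.
Since φ is bijective, we find the preimage of 20. The inverse of x ↦ x^13 on (ℤ_{47})^× is x ↦ x^39, because 13·39 = 507 = 11·46 + 1 ≡ 1 (mod 46) and x^{46} = 1 for x ≠ 0 (Fermat). So φ⁻¹(20) = 20^39 mod 47.
Repeated squaring mod 47: 20^1 ≡ 20, 20^2 ≡ 20² = 400 ≡ 24, 20^4 ≡ 24² = 576 ≡ 12, 20^8 ≡ 12² = 144 ≡ 3, 20^16 ≡ 3² = 9, 20^32 ≡ 9² = 81 ≡ 34. Since 39 = 32 + 4 + 2 + 1, 20^39 ≡ 34·12·24·20: 34·12 = 408 ≡ 32, then 32·24 = 768 ≡ 16, then 16·20 = 320 ≡ 38. So 20^39 ≡ 38 (mod 47).
Hence φ⁻¹(20) = 38.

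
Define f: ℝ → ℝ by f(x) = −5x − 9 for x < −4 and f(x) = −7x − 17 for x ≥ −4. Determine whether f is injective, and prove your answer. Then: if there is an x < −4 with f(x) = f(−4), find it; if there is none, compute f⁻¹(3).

Both pieces are strictly decreasing (slopes −5 and −7), so each is injective on its own interval.
The left piece maps (−∞, −4) onto (11, ∞); the right piece maps [−4, ∞) onto (−∞, 11].
These images are disjoint, so no value is attained by both pieces. So f is injective.
Because the two images are disjoint, no x < −4 has f(x) = f(−4), so we compute f⁻¹(3): 3 lies in (−∞, 11], so solve −7x − 17 = 3: x = (3 + 17)/(−7) = −20/7.

-20/7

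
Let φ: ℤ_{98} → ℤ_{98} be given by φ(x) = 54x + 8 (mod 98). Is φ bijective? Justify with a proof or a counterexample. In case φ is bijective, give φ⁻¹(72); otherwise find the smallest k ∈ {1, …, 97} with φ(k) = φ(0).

By definition, injectivity means: for all x_1, x_2 in the domain, φ(x_1) = φ(x_2) implies x_1 = x_2.
We have gcd(54, 98) = 2 > 1. Taking x_1 = 0 and x_2 = 49: φ(0) = 8 and φ(49) = 54·49 + 8 = 2654 ≡ 8 (mod 98).
So φ(0) = φ(49) while 0 ≠ 49, therefore φ is not injective, hence not bijective.
Since φ is not bijective, we find the least positive k with φ(k) = φ(0): this means 54k ≡ 0 (mod 98), i.e. 98 ∣ 54k. Since gcd(54, 98) = 2, dividing through by 2 this holds exactly when 49 ∣ 27k, and as gcd(27, 49) = 1, exactly when 49 ∣ k.
The smallest positive such k is 49.

49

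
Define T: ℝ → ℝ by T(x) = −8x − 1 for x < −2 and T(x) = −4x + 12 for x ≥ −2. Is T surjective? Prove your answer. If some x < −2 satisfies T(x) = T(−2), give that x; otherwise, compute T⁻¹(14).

Both pieces are strictly decreasing (slopes −8 and −4), so each is injective on its own interval.
The left piece maps (−∞, −2) onto (15, ∞); the right piece maps [−2, ∞) onto (−∞, 20].
The union (15, ∞) ∪ (−∞, 20] covers ℝ, so T is surjective.
For the follow-up: the images overlap, so an x < −2 with T(x) = T(−2) exists. T(−2) = 20; solving −8x − 1 = 20 for x < −2 gives x = (20 + 1)/(−8) = −21/8.

-21/8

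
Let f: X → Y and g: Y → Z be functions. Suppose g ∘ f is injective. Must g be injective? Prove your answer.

not injective

No. Take X = {1, 2, 3}, Y = {1, 2, 3, 4}, Z = {1, 2, 3, 4}, f(a) = a for each a ∈ X, and g(b) = 3 if b ∈ {3, 4} else g(b) = b.
Then g ∘ f = f is injective (X ⊂ Y and f is the inclusion), but g(3) = g(4) = 3 with 3 ≠ 4, so g is not injective.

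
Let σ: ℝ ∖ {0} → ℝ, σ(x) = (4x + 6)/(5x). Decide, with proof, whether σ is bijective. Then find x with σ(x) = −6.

If σ(x) = 4/5, cross-multiplying gives 5(4x + 6) = 4(5x), which simplifies to 30 = 0 — false.  So 4/5 has no preimage and σ is not surjective.
Therefore σ is not bijective.
Solving σ(x) = −6: cross-multiplying gives 4x + 6 = −6(5x), which rearranges to 34x = −6, so x = −3/17.

-3/17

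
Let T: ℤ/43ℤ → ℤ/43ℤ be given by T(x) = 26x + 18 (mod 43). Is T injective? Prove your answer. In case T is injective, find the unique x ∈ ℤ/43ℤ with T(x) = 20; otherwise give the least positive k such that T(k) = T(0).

Recall: injectivity means: for all a, b in the domain, T(a) = T(b) implies a = b.
Suppose T(a) = T(b) in ℤ/43ℤ. Then 26a + 18 ≡ 26b + 18 (mod 43), hence 26(a − b) ≡ 0 (mod 43).
Since gcd(26, 43) = 1, 26 is invertible modulo 43, therefore a − b ≡ 0 (mod 43), i.e. a = b.
So T is injective.
We now compute 26⁻¹ mod 43 explicitly. Euclid's algorithm: 43 = 1·26 + 17, 26 = 1·17 + 9, 17 = 1·9 + 8, 9 = 1·8 + 1; back-substituting gives 1 = 5·26 − 3·43, so 26⁻¹ ≡ 5 (mod 43).
Since T is injective, we compute T⁻¹(20): solve 26x + 18 ≡ 20 (mod 43), i.e. 26x ≡ 2 (mod 43).
Multiplying by 26⁻¹ = 5 gives x ≡ 5·2 = 10 ≡ 10 (mod 43).
Check: T(10) = 26·10 + 18 = 278 = 6·43 + 20 ≡ 20 (mod 43).

10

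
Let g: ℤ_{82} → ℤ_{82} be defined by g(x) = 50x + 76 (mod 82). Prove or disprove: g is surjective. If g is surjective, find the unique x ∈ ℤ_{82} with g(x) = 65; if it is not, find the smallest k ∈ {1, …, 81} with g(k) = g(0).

41

Since gcd(50, 82) = 2, we have 50x ≡ 0 (mod 2) for all x, so g(x) ≡ 0 (mod 2).
But 1 ≢ 0 (mod 2), so 1 ∈ ℤ_{82} has no preimage. So g is not surjective.
Since g is not surjective, we find the least positive k with g(k) = g(0): this means 50k ≡ 0 (mod 82), i.e. 82 ∣ 50k. Since gcd(50, 82) = 2, dividing through by 2 this holds exactly when 41 ∣ 25k, and as gcd(25, 41) = 1, exactly when 41 ∣ k.
The smallest positive such k is 41.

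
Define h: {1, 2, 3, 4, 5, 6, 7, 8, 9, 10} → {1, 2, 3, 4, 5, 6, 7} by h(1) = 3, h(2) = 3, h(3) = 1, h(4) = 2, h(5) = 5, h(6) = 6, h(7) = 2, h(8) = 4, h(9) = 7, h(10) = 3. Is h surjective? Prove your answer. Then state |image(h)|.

Every element of the codomain has a preimage: 1 = h(3), 2 = h(4), 3 = h(1), 4 = h(8), 5 = h(5), 6 = h(6), 7 = h(9).
Hence h is surjective.
The image of h is {1, 2, 3, 4, 5, 6, 7}, which has 7 elements.

7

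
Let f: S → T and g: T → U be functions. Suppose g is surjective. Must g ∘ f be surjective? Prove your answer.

not surjective

No. Take S = {1}, T = U = {1, 2}, f(1) = 1, and g = identity (surjective).
Then (g ∘ f)(1) = 1, and 2 ∈ U has no preimage under g ∘ f, so g ∘ f is not surjective.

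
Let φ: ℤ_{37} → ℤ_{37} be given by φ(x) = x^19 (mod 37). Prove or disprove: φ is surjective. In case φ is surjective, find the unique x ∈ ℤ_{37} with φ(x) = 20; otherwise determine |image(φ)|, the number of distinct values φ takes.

17

Since 37 is prime, the nonzero elements of ℤ_{37} form a cyclic group of order 36.
As gcd(19, 36) = 1, raising to the 19th power is a bijection on this group: if u^19 ≡ v^19 then (uv^{−1})^19 = 1, and the only element of order dividing gcd(19, 36) = 1 is 1, so u = v.
With φ(0) = 0 this makes φ injective on all of ℤ_{37}, hence bijective (finite equal-size domain and codomain). In particular φ is surjective.
Since φ is surjective, we find the preimage of 20. The inverse of x ↦ x^19 on (ℤ_{37})^× is x ↦ x^19, because 19·19 = 361 = 10·36 + 1 ≡ 1 (mod 36) and x^{36} = 1 for x ≠ 0 (Fermat). So φ⁻¹(20) = 20^19 mod 37.
Repeated squaring mod 37: 20^1 ≡ 20, 20^2 ≡ 20² = 400 ≡ 30, 20^4 ≡ 30² = 900 ≡ 12, 20^8 ≡ 12² = 144 ≡ 33, 20^16 ≡ 33² = 1089 ≡ 16. Since 19 = 16 + 2 + 1, 20^19 ≡ 16·30·20: 16·30 = 480 ≡ 36, then 36·20 = 720 ≡ 17. So 20^19 ≡ 17 (mod 37).
Hence φ⁻¹(20) = 17.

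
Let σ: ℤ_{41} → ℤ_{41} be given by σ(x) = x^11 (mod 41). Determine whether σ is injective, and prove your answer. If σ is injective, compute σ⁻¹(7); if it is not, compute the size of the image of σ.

Since 41 is prime, the nonzero elements of ℤ_{41} form a cyclic group of order 40.
As gcd(11, 40) = 1, raising to the 11th power is a bijection on this group: if u^11 ≡ v^11 then (uv^{−1})^11 = 1, and the only element of order dividing gcd(11, 40) = 1 is 1, so u = v.
With σ(0) = 0 this makes σ injective on all of ℤ_{41}, hence bijective (finite equal-size domain and codomain). In particular σ is injective.
Since σ is injective, we find the preimage of 7. The inverse of x ↦ x^11 on (ℤ_{41})^× is x ↦ x^11, because 11·11 = 121 = 3·40 + 1 ≡ 1 (mod 40) and x^{40} = 1 for x ≠ 0 (Fermat). So σ⁻¹(7) = 7^11 mod 41.
Repeated squaring mod 41: 7^1 ≡ 7, 7^2 ≡ 7² = 49 ≡ 8, 7^4 ≡ 8² = 64 ≡ 23, 7^8 ≡ 23² = 529 ≡ 37. Since 11 = 8 + 2 + 1, 7^11 ≡ 37·8·7: 37·8 = 296 ≡ 9, then 9·7 = 63 ≡ 22. So 7^11 ≡ 22 (mod 41).
Hence σ⁻¹(7) = 22.

22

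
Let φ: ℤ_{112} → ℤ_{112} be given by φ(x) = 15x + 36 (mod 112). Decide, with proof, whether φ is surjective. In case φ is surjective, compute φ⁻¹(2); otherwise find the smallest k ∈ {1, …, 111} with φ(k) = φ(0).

50

Since gcd(15, 112) = 1, 15 is invertible modulo 112. Euclid's algorithm: 112 = 7·15 + 7, 15 = 2·7 + 1; back-substituting gives 1 = 15·15 − 2·112, so 15⁻¹ ≡ 15 (mod 112).
Then y ↦ 15(y − 36) is a two-sided inverse to φ, so every y ∈ ℤ_{112} has a preimage.
Hence φ is surjective.
Since φ is surjective, we find φ⁻¹(2): we need 15x ≡ 2 − 36 ≡ 78 (mod 112). Using 15⁻¹ = 15: x ≡ 15·78 = 1170 = 10·112 + 50, so x = 50.
Check: φ(50) = 15·50 + 36 = 786 = 7·112 + 2 ≡ 2 (mod 112).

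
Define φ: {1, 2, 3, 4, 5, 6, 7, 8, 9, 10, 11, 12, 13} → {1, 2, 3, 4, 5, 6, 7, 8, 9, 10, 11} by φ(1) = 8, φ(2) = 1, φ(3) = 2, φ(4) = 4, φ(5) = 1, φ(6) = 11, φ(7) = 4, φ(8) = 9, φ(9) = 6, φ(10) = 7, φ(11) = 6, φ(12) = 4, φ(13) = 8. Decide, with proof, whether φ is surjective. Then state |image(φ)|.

No element maps to 3, so φ is not surjective.
The image of φ is {1, 2, 4, 6, 7, 8, 9, 11}, which has 8 elements.

8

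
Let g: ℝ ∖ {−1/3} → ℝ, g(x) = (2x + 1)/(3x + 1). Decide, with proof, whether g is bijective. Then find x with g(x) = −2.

-3/8

If g(x) = 2/3, cross-multiplying gives 3(2x + 1) = 2(3x + 1), which simplifies to 3 = 2 — false.  So 2/3 has no preimage and g is not surjective.
So g is not bijective.
Solving g(x) = −2: cross-multiplying gives 2x + 1 = −2(3x + 1), which rearranges to 8x = −3, so x = −3/8.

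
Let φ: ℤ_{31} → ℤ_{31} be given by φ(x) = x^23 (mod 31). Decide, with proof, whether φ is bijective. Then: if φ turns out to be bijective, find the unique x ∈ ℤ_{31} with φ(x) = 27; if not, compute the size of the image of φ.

Since 31 is prime, the nonzero elements of ℤ_{31} form a cyclic group of order 30.
As gcd(23, 30) = 1, raising to the 23rd power is a bijection on this group: if u^23 ≡ v^23 then (uv^{−1})^23 = 1, and the only element of order dividing gcd(23, 30) = 1 is 1, so u = v.
With φ(0) = 0 this makes φ injective on all of ℤ_{31}, hence bijective (finite equal-size domain and codomain). In particular φ is bijective.
Since φ is bijective, we find the preimage of 27. The inverse of x ↦ x^23 on (ℤ_{31})^× is x ↦ x^17, because 23·17 = 391 = 13·30 + 1 ≡ 1 (mod 30) and x^{30} = 1 for x ≠ 0 (Fermat). So φ⁻¹(27) = 27^17 mod 31.
Repeated squaring mod 31: 27^1 ≡ 27, 27^2 ≡ 27² = 729 ≡ 16, 27^4 ≡ 16² = 256 ≡ 8, 27^8 ≡ 8² = 64 ≡ 2, 27^16 ≡ 2² = 4. Since 17 = 16 + 1, 27^17 ≡ 4·27: 4·27 = 108 ≡ 15. So 27^17 ≡ 15 (mod 31).
Hence φ⁻¹(27) = 15.

15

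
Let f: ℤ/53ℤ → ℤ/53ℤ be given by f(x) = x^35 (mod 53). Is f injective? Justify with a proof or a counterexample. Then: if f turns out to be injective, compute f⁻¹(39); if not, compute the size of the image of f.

Since 53 is prime, the nonzero elements of ℤ/53ℤ form a cyclic group of order 52.
As gcd(35, 52) = 1, raising to the 35th power is a bijection on this group: if x_1^35 ≡ x_2^35 then (x_1x_2^{−1})^35 = 1, and the only element of order dividing gcd(35, 52) = 1 is 1, so x_1 = x_2.
With f(0) = 0 this makes f injective on all of ℤ/53ℤ, hence bijective (finite equal-size domain and codomain). In particular f is injective.
Since f is injective, we find the preimage of 39. The inverse of x ↦ x^35 on (ℤ/53ℤ)^× is x ↦ x^3, because 35·3 = 105 = 2·52 + 1 ≡ 1 (mod 52) and x^{52} = 1 for x ≠ 0 (Fermat). So f⁻¹(39) = 39^3 mod 53.
Repeated squaring mod 53: 39^1 ≡ 39, 39^2 ≡ 39² = 1521 ≡ 37. Since 3 = 2 + 1, 39^3 ≡ 37·39: 37·39 = 1443 ≡ 12. So 39^3 ≡ 12 (mod 53).
Hence f⁻¹(39) = 12.

12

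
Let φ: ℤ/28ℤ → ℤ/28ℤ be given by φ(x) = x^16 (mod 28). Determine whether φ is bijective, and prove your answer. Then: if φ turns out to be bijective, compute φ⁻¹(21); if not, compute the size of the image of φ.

φ(6): Repeated squaring mod 28: 6^1 ≡ 6, 6^2 ≡ 6² = 36 ≡ 8, 6^4 ≡ 8² = 64 ≡ 8, 6^8 ≡ 8² = 64 ≡ 8, 6^16 ≡ 8² = 64 ≡ 8. So 6^16 ≡ 8 (mod 28).
φ(8): Repeated squaring mod 28: 8^1 ≡ 8, 8^2 ≡ 8² = 64 ≡ 8, 8^4 ≡ 8² = 64 ≡ 8, 8^8 ≡ 8² = 64 ≡ 8, 8^16 ≡ 8² = 64 ≡ 8. So 8^16 ≡ 8 (mod 28).
So φ(6) = φ(8) = 8 while 6 ≠ 8, so φ is not injective, hence not bijective.
Since φ is not bijective, we determine |image(φ)|. Computing x^16 mod 28 for each x (by repeated squaring, reducing mod 28 at every step), the values φ(0), φ(1), …, φ(27) are: 0, 1, 16, 25, 4, 9, 8, 21, 8, 9, 4, 25, 16, 1, 0, 1, 16, 25, 4, 9, 8, 21, 8, 9, 4, 25, 16, 1.
The distinct values are {0, 1, 4, 8, 9, 16, 21, 25}; there are 8 of them.

8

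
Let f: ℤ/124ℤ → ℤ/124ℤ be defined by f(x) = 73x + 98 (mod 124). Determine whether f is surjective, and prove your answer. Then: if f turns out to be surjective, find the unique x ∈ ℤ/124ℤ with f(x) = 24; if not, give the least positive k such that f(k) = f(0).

106

Since gcd(73, 124) = 1, 73 is invertible modulo 124. Euclid's algorithm: 124 = 1·73 + 51, 73 = 1·51 + 22, 51 = 2·22 + 7, 22 = 3·7 + 1; back-substituting gives 1 = 17·73 − 10·124, so 73⁻¹ ≡ 17 (mod 124).
Then y ↦ 17(y − 98) is a two-sided inverse to f, so every y ∈ ℤ/124ℤ has a preimage.
Thus f is surjective.
Since f is surjective, we compute f⁻¹(24): solve 73x + 98 ≡ 24 (mod 124), i.e. 73x ≡ 50 (mod 124).
Multiplying by 73⁻¹ = 17 gives x ≡ 17·50 = 850 = 6·124 + 106 ≡ 106 (mod 124).
Check: f(106) = 73·106 + 98 = 7836 = 63·124 + 24 ≡ 24 (mod 124).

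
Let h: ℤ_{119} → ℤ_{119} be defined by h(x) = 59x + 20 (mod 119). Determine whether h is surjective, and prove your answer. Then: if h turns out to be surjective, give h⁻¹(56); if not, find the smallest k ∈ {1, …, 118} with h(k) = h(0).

Since gcd(59, 119) = 1, 59 is invertible modulo 119. Euclid's algorithm: 119 = 2·59 + 1; back-substituting gives 1 = 117·59 − 58·119, so 59⁻¹ ≡ 117 (mod 119).
Then y ↦ 117(y − 20) is a two-sided inverse to h, so every y ∈ ℤ_{119} has a preimage.
Hence h is surjective.
Since h is surjective, we find h⁻¹(56): we need 59x ≡ 56 − 20 ≡ 36 (mod 119). Using 59⁻¹ = 117: x ≡ 117·36 = 4212 = 35·119 + 47, so x = 47.
Check: h(47) = 59·47 + 20 = 2793 = 23·119 + 56 ≡ 56 (mod 119).

47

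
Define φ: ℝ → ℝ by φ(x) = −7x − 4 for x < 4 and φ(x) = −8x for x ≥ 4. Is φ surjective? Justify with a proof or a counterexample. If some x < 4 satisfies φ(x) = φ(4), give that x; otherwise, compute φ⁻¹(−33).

33/8

Both pieces are strictly decreasing (slopes −7 and −8), so each is injective on its own interval.
The left piece maps (−∞, 4) onto (−32, ∞); the right piece maps [4, ∞) onto (−∞, −32].
These images together cover ℝ, so φ is surjective.
Because the two images are disjoint, no x < 4 has φ(x) = φ(4), so we compute φ⁻¹(−33): −33 lies in (−∞, −32], so solve −8x = −33: x = (−33 − 0)/(−8) = 33/8.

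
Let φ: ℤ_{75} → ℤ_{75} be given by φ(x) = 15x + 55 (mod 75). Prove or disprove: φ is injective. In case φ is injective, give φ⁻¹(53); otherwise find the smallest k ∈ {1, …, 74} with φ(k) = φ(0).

We have gcd(15, 75) = 15 > 1. Taking u = 0 and v = 5: φ(0) = 55 and φ(5) = 15·5 + 55 = 130 ≡ 55 (mod 75).
So φ(0) = φ(5) while 0 ≠ 5, so φ is not injective.
Since φ is not injective, we find the least positive k with φ(k) = φ(0): this means 15k ≡ 0 (mod 75), i.e. 75 ∣ 15k. Since gcd(15, 75) = 15, dividing through by 15 this holds exactly when 5 ∣ k.
The smallest positive such k is 5.

5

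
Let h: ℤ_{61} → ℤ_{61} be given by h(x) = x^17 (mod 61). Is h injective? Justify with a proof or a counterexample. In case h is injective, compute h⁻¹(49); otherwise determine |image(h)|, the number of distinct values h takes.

45

Since 61 is prime, the nonzero elements of ℤ_{61} form a cyclic group of order 60.
As gcd(17, 60) = 1, raising to the 17th power is a bijection on this group: if a^17 ≡ b^17 then (ab^{−1})^17 = 1, and the only element of order dividing gcd(17, 60) = 1 is 1, so a = b.
With h(0) = 0 this makes h injective on all of ℤ_{61}, hence bijective (finite equal-size domain and codomain). In particular h is injective.
Since h is injective, we find the preimage of 49. The inverse of x ↦ x^17 on (ℤ_{61})^× is x ↦ x^53, because 17·53 = 901 = 15·60 + 1 ≡ 1 (mod 60) and x^{60} = 1 for x ≠ 0 (Fermat). So h⁻¹(49) = 49^53 mod 61.
Repeated squaring mod 61: 49^1 ≡ 49, 49^2 ≡ 49² = 2401 ≡ 22, 49^4 ≡ 22² = 484 ≡ 57, 49^8 ≡ 57² = 3249 ≡ 16, 49^16 ≡ 16² = 256 ≡ 12, 49^32 ≡ 12² = 144 ≡ 22. Since 53 = 32 + 16 + 4 + 1, 49^53 ≡ 22·12·57·49: 22·12 = 264 ≡ 20, then 20·57 = 1140 ≡ 42, then 42·49 = 2058 ≡ 45. So 49^53 ≡ 45 (mod 61).
Hence h⁻¹(49) = 45.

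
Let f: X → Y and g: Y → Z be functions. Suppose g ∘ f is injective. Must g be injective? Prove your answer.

not injective

No. Take X = {0}, Y = {0, 1, 2}, Z = {0, 1, 2}, f(a) = a for each a ∈ X, and g(b) = 1 if b ∈ {1, 2} else g(b) = b.
Then g ∘ f = f is injective (X ⊂ Y and f is the inclusion), but g(1) = g(2) = 1 with 1 ≠ 2, so g is not injective.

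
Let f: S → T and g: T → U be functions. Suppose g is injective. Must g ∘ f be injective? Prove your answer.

No. Take S = {0, 1}, T = U = {0, 1, 2, 3}, f(0) = f(1) = 0, and g = identity (injective).
Then (g ∘ f)(0) = (g ∘ f)(1) = 0 with 0 ≠ 1, so g ∘ f is not injective.

not injective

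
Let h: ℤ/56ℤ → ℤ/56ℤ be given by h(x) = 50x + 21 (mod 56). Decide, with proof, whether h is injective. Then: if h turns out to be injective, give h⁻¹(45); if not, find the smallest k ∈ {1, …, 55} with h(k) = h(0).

We have gcd(50, 56) = 2 > 1. Taking s = 0 and t = 28: h(0) = 21 and h(28) = 50·28 + 21 = 1421 ≡ 21 (mod 56).
So h(0) = h(28) while 0 ≠ 28, therefore h is not injective.
Since h is not injective, we find the least positive k with h(k) = h(0): this means 50k ≡ 0 (mod 56), i.e. 56 ∣ 50k. Since gcd(50, 56) = 2, dividing through by 2 this holds exactly when 28 ∣ 25k, and as gcd(25, 28) = 1, exactly when 28 ∣ k.
The smallest positive such k is 28.

28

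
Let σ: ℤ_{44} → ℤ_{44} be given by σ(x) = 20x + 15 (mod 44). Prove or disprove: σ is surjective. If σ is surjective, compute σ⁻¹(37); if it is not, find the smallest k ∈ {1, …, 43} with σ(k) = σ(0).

11

Recall that σ is surjective if every y in the codomain equals σ(x) for some x in the domain.
Since gcd(20, 44) = 4, we have 20x ≡ 0 (mod 4) for all x, so σ(x) ≡ 3 (mod 4).
But 0 ≢ 3 (mod 4), so 0 ∈ ℤ_{44} has no preimage. So σ is not surjective.
Since σ is not surjective, we find the least positive k with σ(k) = σ(0): this means 20k ≡ 0 (mod 44), i.e. 44 ∣ 20k. Since gcd(20, 44) = 4, dividing through by 4 this holds exactly when 11 ∣ 5k, and as gcd(5, 11) = 1, exactly when 11 ∣ k.
The smallest positive such k is 11.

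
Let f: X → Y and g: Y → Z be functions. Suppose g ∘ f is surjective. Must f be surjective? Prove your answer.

No. Take X = {0, 1, 2}, Y = {0, 1, 2, 3, 4}, Z = {0}, f(a) = 0 for every a ∈ X, and g(b) = 0 for every b ∈ Y.
Then g ∘ f is surjective onto {0}, but 4 ∈ Y has no preimage under f, so f is not surjective.

not surjective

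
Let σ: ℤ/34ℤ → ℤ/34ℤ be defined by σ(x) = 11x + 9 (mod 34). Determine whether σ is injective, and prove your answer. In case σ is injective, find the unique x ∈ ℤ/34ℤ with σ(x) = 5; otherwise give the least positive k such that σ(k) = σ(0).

If σ(a) = σ(b), then 11a ≡ 11b (mod 34). Because gcd(11, 34) = 1, we may cancel 11 to get a ≡ b (mod 34).
Therefore σ is injective.
We now compute 11⁻¹ mod 34 explicitly. Euclid's algorithm: 34 = 3·11 + 1; back-substituting gives 1 = 31·11 − 10·34, so 11⁻¹ ≡ 31 (mod 34).
Since σ is injective, we find σ⁻¹(5): we need 11x ≡ 5 − 9 ≡ 30 (mod 34). Using 11⁻¹ = 31: x ≡ 31·30 = 930 = 27·34 + 12, so x = 12.
Check: σ(12) = 11·12 + 9 = 141 = 4·34 + 5 ≡ 5 (mod 34).

12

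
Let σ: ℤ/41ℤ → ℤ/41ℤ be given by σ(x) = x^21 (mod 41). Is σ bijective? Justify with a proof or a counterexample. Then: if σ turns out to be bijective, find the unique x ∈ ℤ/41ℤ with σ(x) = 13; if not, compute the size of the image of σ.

Since 41 is prime, the nonzero elements of ℤ/41ℤ form a cyclic group of order 40.
As gcd(21, 40) = 1, raising to the 21st power is a bijection on this group: if x_1^21 ≡ x_2^21 then (x_1x_2^{−1})^21 = 1, and the only element of order dividing gcd(21, 40) = 1 is 1, so x_1 = x_2.
With σ(0) = 0 this makes σ injective on all of ℤ/41ℤ, hence bijective (finite equal-size domain and codomain). In particular σ is bijective.
Since σ is bijective, we find the preimage of 13. The inverse of x ↦ x^21 on (ℤ/41ℤ)^× is x ↦ x^21, because 21·21 = 441 = 11·40 + 1 ≡ 1 (mod 40) and x^{40} = 1 for x ≠ 0 (Fermat). So σ⁻¹(13) = 13^21 mod 41.
Repeated squaring mod 41: 13^1 ≡ 13, 13^2 ≡ 13² = 169 ≡ 5, 13^4 ≡ 5² = 25, 13^8 ≡ 25² = 625 ≡ 10, 13^16 ≡ 10² = 100 ≡ 18. Since 21 = 16 + 4 + 1, 13^21 ≡ 18·25·13: 18·25 = 450 ≡ 40, then 40·13 = 520 ≡ 28. So 13^21 ≡ 28 (mod 41).
Hence σ⁻¹(13) = 28.

28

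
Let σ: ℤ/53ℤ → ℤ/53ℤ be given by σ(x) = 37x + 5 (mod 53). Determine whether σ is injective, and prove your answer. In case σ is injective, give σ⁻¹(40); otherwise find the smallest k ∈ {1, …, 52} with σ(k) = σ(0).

21

By definition, σ is injective when σ(s) = σ(t) forces s = t.
If σ(s) = σ(t), then 37s ≡ 37t (mod 53). Because gcd(37, 53) = 1, we may cancel 37 to get s ≡ t (mod 53).
Therefore σ is injective.
We now compute 37⁻¹ mod 53 explicitly. Euclid's algorithm: 53 = 1·37 + 16, 37 = 2·16 + 5, 16 = 3·5 + 1; back-substituting gives 1 = 43·37 − 30·53, so 37⁻¹ ≡ 43 (mod 53).
Since σ is injective, we compute σ⁻¹(40): solve 37x + 5 ≡ 40 (mod 53), i.e. 37x ≡ 35 (mod 53).
Multiplying by 37⁻¹ = 43 gives x ≡ 43·35 = 1505 = 28·53 + 21 ≡ 21 (mod 53).
Check: σ(21) = 37·21 + 5 = 782 = 14·53 + 40 ≡ 40 (mod 53).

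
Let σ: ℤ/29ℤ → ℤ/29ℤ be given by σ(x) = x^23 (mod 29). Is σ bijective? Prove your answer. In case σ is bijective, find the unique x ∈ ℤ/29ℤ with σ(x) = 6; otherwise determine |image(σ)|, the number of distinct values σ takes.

Since 29 is prime, the nonzero elements of ℤ/29ℤ form a cyclic group of order 28.
As gcd(23, 28) = 1, raising to the 23rd power is a bijection on this group: if x_1^23 ≡ x_2^23 then (x_1x_2^{−1})^23 = 1, and the only element of order dividing gcd(23, 28) = 1 is 1, so x_1 = x_2.
With σ(0) = 0 this makes σ injective on all of ℤ/29ℤ, hence bijective (finite equal-size domain and codomain). In particular σ is bijective.
Since σ is bijective, we find the preimage of 6. The inverse of x ↦ x^23 on (ℤ/29ℤ)^× is x ↦ x^11, because 23·11 = 253 = 9·28 + 1 ≡ 1 (mod 28) and x^{28} = 1 for x ≠ 0 (Fermat). So σ⁻¹(6) = 6^11 mod 29.
Repeated squaring mod 29: 6^1 ≡ 6, 6^2 ≡ 6² = 36 ≡ 7, 6^4 ≡ 7² = 49 ≡ 20, 6^8 ≡ 20² = 400 ≡ 23. Since 11 = 8 + 2 + 1, 6^11 ≡ 23·7·6: 23·7 = 161 ≡ 16, then 16·6 = 96 ≡ 9. So 6^11 ≡ 9 (mod 29).
Hence σ⁻¹(6) = 9.

9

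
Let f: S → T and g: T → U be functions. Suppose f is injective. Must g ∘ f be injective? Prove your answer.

No. Take S = T = U = {0, 1}, f = identity (injective), and g(x) = 0 for every x.
Then (g ∘ f)(0) = 0 = (g ∘ f)(1) with 0 ≠ 1, so g ∘ f is not injective.

not injective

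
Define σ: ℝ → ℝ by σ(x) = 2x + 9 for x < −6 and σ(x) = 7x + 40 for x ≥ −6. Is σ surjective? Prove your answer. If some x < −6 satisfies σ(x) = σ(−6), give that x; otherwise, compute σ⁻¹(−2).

Both pieces are strictly increasing (slopes 2 and 7), so each is injective on its own interval.
The left piece maps (−∞, −6) onto (−∞, −3); the right piece maps [−6, ∞) onto [−2, ∞).
The union (−∞, −3) ∪ [−2, ∞) omits the interval between −3 and −2; in particular −3 has no preimage. So σ is not surjective.
Because the two images are disjoint, no x < −6 has σ(x) = σ(−6), so we compute σ⁻¹(−2): −2 lies in [−2, ∞), so solve 7x + 40 = −2: x = (−2 − 40)/7 = −6.

-6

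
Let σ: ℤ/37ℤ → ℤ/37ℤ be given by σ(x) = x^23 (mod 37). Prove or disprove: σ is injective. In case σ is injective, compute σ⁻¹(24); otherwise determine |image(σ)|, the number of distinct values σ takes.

Since 37 is prime, the nonzero elements of ℤ/37ℤ form a cyclic group of order 36.
As gcd(23, 36) = 1, raising to the 23rd power is a bijection on this group: if u^23 ≡ v^23 then (uv^{−1})^23 = 1, and the only element of order dividing gcd(23, 36) = 1 is 1, so u = v.
With σ(0) = 0 this makes σ injective on all of ℤ/37ℤ, hence bijective (finite equal-size domain and codomain). In particular σ is injective.
Since σ is injective, we find the preimage of 24. The inverse of x ↦ x^23 on (ℤ/37ℤ)^× is x ↦ x^11, because 23·11 = 253 = 7·36 + 1 ≡ 1 (mod 36) and x^{36} = 1 for x ≠ 0 (Fermat). So σ⁻¹(24) = 24^11 mod 37.
Repeated squaring mod 37: 24^1 ≡ 24, 24^2 ≡ 24² = 576 ≡ 21, 24^4 ≡ 21² = 441 ≡ 34, 24^8 ≡ 34² = 1156 ≡ 9. Since 11 = 8 + 2 + 1, 24^11 ≡ 9·21·24: 9·21 = 189 ≡ 4, then 4·24 = 96 ≡ 22. So 24^11 ≡ 22 (mod 37).
Hence σ⁻¹(24) = 22.

22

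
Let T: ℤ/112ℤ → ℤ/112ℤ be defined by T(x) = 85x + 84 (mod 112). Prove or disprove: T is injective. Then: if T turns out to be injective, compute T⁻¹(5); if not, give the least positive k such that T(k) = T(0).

61

Recall: T is injective if T(a) = T(b) implies a = b.
If T(a) = T(b), then 85a ≡ 85b (mod 112). Because gcd(85, 112) = 1, we may cancel 85 to get a ≡ b (mod 112).
So T is injective.
We now compute 85⁻¹ mod 112 explicitly. Euclid's algorithm: 112 = 1·85 + 27, 85 = 3·27 + 4, 27 = 6·4 + 3, 4 = 1·3 + 1; back-substituting gives 1 = 29·85 − 22·112, so 85⁻¹ ≡ 29 (mod 112).
Since T is injective, we compute T⁻¹(5): solve 85x + 84 ≡ 5 (mod 112), i.e. 85x ≡ 33 (mod 112).
Multiplying by 85⁻¹ = 29 gives x ≡ 29·33 = 957 = 8·112 + 61 ≡ 61 (mod 112).
Check: T(61) = 85·61 + 84 = 5269 = 47·112 + 5 ≡ 5 (mod 112).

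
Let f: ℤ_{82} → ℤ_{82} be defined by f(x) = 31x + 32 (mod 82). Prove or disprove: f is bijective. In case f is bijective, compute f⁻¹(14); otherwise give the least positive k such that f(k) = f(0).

10

Recall: f is injective when f(x_1) = f(x_2) forces x_1 = x_2.
If f(x_1) = f(x_2), then 31x_1 ≡ 31x_2 (mod 82). Because gcd(31, 82) = 1, we may cancel 31 to get x_1 ≡ x_2 (mod 82).
We now compute 31⁻¹ mod 82 explicitly. Euclid's algorithm: 82 = 2·31 + 20, 31 = 1·20 + 11, 20 = 1·11 + 9, 11 = 1·9 + 2, 9 = 4·2 + 1; back-substituting gives 1 = 45·31 − 17·82, so 31⁻¹ ≡ 45 (mod 82).
Then y ↦ 45(y − 32) is a two-sided inverse to f, so every y ∈ ℤ_{82} has a preimage.
So f is bijective.
Since f is bijective, we find f⁻¹(14): we need 31x ≡ 14 − 32 ≡ 64 (mod 82). Using 31⁻¹ = 45: x ≡ 45·64 = 2880 = 35·82 + 10, so x = 10.
Check: f(10) = 31·10 + 32 = 342 = 4·82 + 14 ≡ 14 (mod 82).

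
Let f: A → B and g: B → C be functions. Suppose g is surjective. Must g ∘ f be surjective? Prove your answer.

No. Take A = {0}, B = C = {0, 1, 2, 3}, f(0) = 0, and g = identity (surjective).
Then (g ∘ f)(0) = 0, and 3 ∈ C has no preimage under g ∘ f, so g ∘ f is not surjective.

not surjective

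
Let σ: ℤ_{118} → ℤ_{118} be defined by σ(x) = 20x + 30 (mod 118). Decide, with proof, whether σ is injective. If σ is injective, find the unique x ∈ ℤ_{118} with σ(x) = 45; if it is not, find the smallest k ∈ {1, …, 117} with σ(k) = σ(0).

We have gcd(20, 118) = 2 > 1. Taking u = 0 and v = 59: σ(0) = 30 and σ(59) = 20·59 + 30 = 1210 ≡ 30 (mod 118).
So σ(0) = σ(59) while 0 ≠ 59, thus σ is not injective.
Since σ is not injective, we find the least positive k with σ(k) = σ(0): this means 20k ≡ 0 (mod 118), i.e. 118 ∣ 20k. Since gcd(20, 118) = 2, dividing through by 2 this holds exactly when 59 ∣ 10k, and as gcd(10, 59) = 1, exactly when 59 ∣ k.
The smallest positive such k is 59.

59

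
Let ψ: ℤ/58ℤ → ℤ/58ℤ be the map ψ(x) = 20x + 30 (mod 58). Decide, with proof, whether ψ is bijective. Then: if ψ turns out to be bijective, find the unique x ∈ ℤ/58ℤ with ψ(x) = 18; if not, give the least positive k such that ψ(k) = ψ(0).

29

Recall: ψ is injective if ψ(x_1) = ψ(x_2) implies x_1 = x_2.
We have gcd(20, 58) = 2 > 1. Taking x_1 = 0 and x_2 = 29: ψ(0) = 30 and ψ(29) = 20·29 + 30 = 610 ≡ 30 (mod 58).
So ψ(0) = ψ(29) while 0 ≠ 29, hence ψ is not injective, hence not bijective.
Since ψ is not bijective, we find the least positive k with ψ(k) = ψ(0): this means 20k ≡ 0 (mod 58), i.e. 58 ∣ 20k. Since gcd(20, 58) = 2, dividing through by 2 this holds exactly when 29 ∣ 10k, and as gcd(10, 29) = 1, exactly when 29 ∣ k.
The smallest positive such k is 29.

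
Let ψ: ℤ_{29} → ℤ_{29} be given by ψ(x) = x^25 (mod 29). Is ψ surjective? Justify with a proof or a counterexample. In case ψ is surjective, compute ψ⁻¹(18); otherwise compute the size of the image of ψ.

27

Since 29 is prime, the nonzero elements of ℤ_{29} form a cyclic group of order 28.
As gcd(25, 28) = 1, raising to the 25th power is a bijection on this group: if a^25 ≡ b^25 then (ab^{−1})^25 = 1, and the only element of order dividing gcd(25, 28) = 1 is 1, so a = b.
With ψ(0) = 0 this makes ψ injective on all of ℤ_{29}, hence bijective (finite equal-size domain and codomain). In particular ψ is surjective.
Since ψ is surjective, we find the preimage of 18. The inverse of x ↦ x^25 on (ℤ_{29})^× is x ↦ x^9, because 25·9 = 225 = 8·28 + 1 ≡ 1 (mod 28) and x^{28} = 1 for x ≠ 0 (Fermat). So ψ⁻¹(18) = 18^9 mod 29.
Repeated squaring mod 29: 18^1 ≡ 18, 18^2 ≡ 18² = 324 ≡ 5, 18^4 ≡ 5² = 25, 18^8 ≡ 25² = 625 ≡ 16. Since 9 = 8 + 1, 18^9 ≡ 16·18: 16·18 = 288 ≡ 27. So 18^9 ≡ 27 (mod 29).
Hence ψ⁻¹(18) = 27.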